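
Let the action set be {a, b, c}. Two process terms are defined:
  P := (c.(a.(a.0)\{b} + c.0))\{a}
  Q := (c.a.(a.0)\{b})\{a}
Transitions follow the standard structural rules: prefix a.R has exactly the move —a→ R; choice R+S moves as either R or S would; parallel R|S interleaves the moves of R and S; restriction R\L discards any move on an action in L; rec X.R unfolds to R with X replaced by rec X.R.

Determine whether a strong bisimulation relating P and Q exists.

Reachable graph of P (3 states):
  m0 = (c.(a.(a.0)\{b} + c.0))\{a} has moves -c-> m1
  m1 = (a.(a.0)\{b} + c.0)\{a} has moves -c-> m2
  m2 = 0\{a} has moves deadlocked
Reachable graph of Q (2 states):
  n0 = (c.a.(a.0)\{b})\{a} has moves -c-> n1
  n1 = (a.(a.0)\{b})\{a} has moves deadlocked
Coarsest stable partition (strong bisimilarity classes):
  B0 = {m0}
  B1 = {m1, n0}
  B2 = {m2, n1}
m0 ∈ B0, n0 ∈ B1 → different blocks

not bisimilar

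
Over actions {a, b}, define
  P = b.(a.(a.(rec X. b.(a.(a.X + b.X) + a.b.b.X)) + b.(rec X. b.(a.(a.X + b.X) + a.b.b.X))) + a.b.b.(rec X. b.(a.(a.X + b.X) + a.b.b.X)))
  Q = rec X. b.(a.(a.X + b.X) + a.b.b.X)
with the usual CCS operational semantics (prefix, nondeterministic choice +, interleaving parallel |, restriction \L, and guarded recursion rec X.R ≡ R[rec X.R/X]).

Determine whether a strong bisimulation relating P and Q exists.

P's transition system — 6 states:
  s0 = b.(a.(a.(rec X. b.(a.(a.X + b.X) + a.b.b.X)) + b.(rec X. b.(a.(a.X + b.X) + a.b.b.X))) + a.b.b.(rec X. b.(a.(a.X + b.X) + a.b.b.X))) ⊢ -b-> s1
  s1 = a.(a.(rec X. b.(a.(a.X + b.X) + a.b.b.X)) + b.(rec X. b.(a.(a.X + b.X) + a.b.b.X))) + a.b.b.(rec X. b.(a.(a.X + b.X) + a.b.b.X)) ⊢ -a-> s2, -a-> s3
  s2 = a.(rec X. b.(a.(a.X + b.X) + a.b.b.X)) + b.(rec X. b.(a.(a.X + b.X) + a.b.b.X)) ⊢ -a-> s4, -b-> s4
  s3 = b.b.(rec X. b.(a.(a.X + b.X) + a.b.b.X)) ⊢ -b-> s5
  s4 = rec X. b.(a.(a.X + b.X) + a.b.b.X) ⊢ -b-> s1
  s5 = b.(rec X. b.(a.(a.X + b.X) + a.b.b.X)) ⊢ -b-> s4
Q's transition system — 5 states:
  t0 = rec X. b.(a.(a.X + b.X) + a.b.b.X) ⊢ -b-> t1
  t1 = a.(a.(rec X. b.(a.(a.X + b.X) + a.b.b.X)) + b.(rec X. b.(a.(a.X + b.X) + a.b.b.X))) + a.b.b.(rec X. b.(a.(a.X + b.X) + a.b.b.X)) ⊢ -a-> t2, -a-> t3
  t2 = a.(rec X. b.(a.(a.X + b.X) + a.b.b.X)) + b.(rec X. b.(a.(a.X + b.X) + a.b.b.X)) ⊢ -a-> t0, -b-> t0
  t3 = b.b.(rec X. b.(a.(a.X + b.X) + a.b.b.X)) ⊢ -b-> t4
  t4 = b.(rec X. b.(a.(a.X + b.X) + a.b.b.X)) ⊢ -b-> t0
Bisimilarity quotient blocks:
  B0 = {s0, s4, t0}
  B1 = {s1, t1}
  B2 = {s2, t2}
  B3 = {s3, t3}
  B4 = {s5, t4}
s0 ∈ B0, t0 ∈ B0 → same block

P ~ Q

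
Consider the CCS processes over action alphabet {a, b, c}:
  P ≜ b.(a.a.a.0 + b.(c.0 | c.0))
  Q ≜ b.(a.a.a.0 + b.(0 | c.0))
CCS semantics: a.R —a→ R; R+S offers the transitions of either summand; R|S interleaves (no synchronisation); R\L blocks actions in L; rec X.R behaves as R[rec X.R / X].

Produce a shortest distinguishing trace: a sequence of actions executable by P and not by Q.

bbcc

LTS(P): 9 reachable states
  m0 = b.(a.a.a.0 + b.(c.0 | c.0)) | =b=> m1
  m1 = a.a.a.0 + b.(c.0 | c.0) | =a=> m2, =b=> m3
  m2 = a.a.0 | =a=> m4
  m3 = c.0 | c.0 | =c=> m5, =c=> m6
  m4 = a.0 | =a=> m7
  m5 = 0 | c.0 | =c=> m8
  m6 = c.0 | 0 | =c=> m8
  m7 = 0 | ·
  m8 = 0 | 0 | ·
LTS(Q): 7 reachable states
  n0 = b.(a.a.a.0 + b.(0 | c.0)) | =b=> n1
  n1 = a.a.a.0 + b.(0 | c.0) | =a=> n2, =b=> n3
  n2 = a.a.0 | =a=> n4
  n3 = 0 | c.0 | =c=> n5
  n4 = a.0 | =a=> n6
  n5 = 0 | 0 | ·
  n6 = 0 | ·
Executing bbcc from P (initial set {m0}):
  step 1 (b): {m1}
  step 2 (b): {m3}
  step 3 (c): {m5, m6}
  step 4 (c): {m8}
  P completes σ.
Executing bbcc from Q (initial set {n0}):
  step 1 (b): {n1}
  step 2 (b): {n3}
  step 3 (c): {n5}
  step 4 (c): ∅ (Q stuck)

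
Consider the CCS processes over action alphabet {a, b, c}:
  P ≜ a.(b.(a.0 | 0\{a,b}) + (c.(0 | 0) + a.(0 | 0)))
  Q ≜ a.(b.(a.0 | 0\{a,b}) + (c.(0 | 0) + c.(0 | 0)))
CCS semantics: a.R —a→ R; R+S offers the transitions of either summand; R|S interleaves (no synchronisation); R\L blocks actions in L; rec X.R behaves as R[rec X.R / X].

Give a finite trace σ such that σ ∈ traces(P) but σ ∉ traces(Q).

aa

Reachable graph of P (5 states):
  m0 = a.(b.(a.0 | 0\{a,b}) + (c.(0 | 0) + a.(0 | 0))) has moves -a-> m1
  m1 = b.(a.0 | 0\{a,b}) + (c.(0 | 0) + a.(0 | 0)) has moves -a-> m2, -b-> m3, -c-> m2
  m2 = 0 | 0 has moves stopped
  m3 = a.0 | 0\{a,b} has moves -a-> m4
  m4 = 0 | 0\{a,b} has moves stopped
Reachable graph of Q (5 states):
  n0 = a.(b.(a.0 | 0\{a,b}) + (c.(0 | 0) + c.(0 | 0))) has moves -a-> n1
  n1 = b.(a.0 | 0\{a,b}) + (c.(0 | 0) + c.(0 | 0)) has moves -b-> n2, -c-> n3
  n2 = a.0 | 0\{a,b} has moves -a-> n4
  n3 = 0 | 0 has moves stopped
  n4 = 0 | 0\{a,b} has moves stopped
Run σ = ⟨aa⟩ on P: start {m0}
  [1] a ⇒ {m1}
  [2] a ⇒ {m2}
  — P admits the full trace.
Run σ = ⟨aa⟩ on Q: start {n0}
  [1] a ⇒ {n1}
  [2] a ⇒ ∅ (Q stuck)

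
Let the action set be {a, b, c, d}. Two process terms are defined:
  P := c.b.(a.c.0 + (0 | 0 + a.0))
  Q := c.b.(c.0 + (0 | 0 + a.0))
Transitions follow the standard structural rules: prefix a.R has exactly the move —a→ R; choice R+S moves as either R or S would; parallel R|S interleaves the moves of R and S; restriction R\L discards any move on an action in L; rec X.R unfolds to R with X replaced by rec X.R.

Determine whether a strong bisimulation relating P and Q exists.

Reachable graph of P (5 states):
  s0 = c.b.(a.c.0 + (0 | 0 + a.0)) | —c→ s1
  s1 = b.(a.c.0 + (0 | 0 + a.0)) | —b→ s2
  s2 = a.c.0 + (0 | 0 + a.0) | —a→ s3, —a→ s4
  s3 = 0 | ·
  s4 = c.0 | —c→ s3
Reachable graph of Q (4 states):
  t0 = c.b.(c.0 + (0 | 0 + a.0)) | —c→ t1
  t1 = b.(c.0 + (0 | 0 + a.0)) | —b→ t2
  t2 = c.0 + (0 | 0 + a.0) | —a→ t3, —c→ t3
  t3 = 0 | ·
Bisimilarity quotient blocks:
  B0 = {s0}
  B1 = {s1}
  B2 = {s2}
  B3 = {s3, t3}
  B4 = {s4}
  B5 = {t0}
  B6 = {t1}
  B7 = {t2}
s0 ∈ B0, t0 ∈ B5 → different blocks

P ≁ Q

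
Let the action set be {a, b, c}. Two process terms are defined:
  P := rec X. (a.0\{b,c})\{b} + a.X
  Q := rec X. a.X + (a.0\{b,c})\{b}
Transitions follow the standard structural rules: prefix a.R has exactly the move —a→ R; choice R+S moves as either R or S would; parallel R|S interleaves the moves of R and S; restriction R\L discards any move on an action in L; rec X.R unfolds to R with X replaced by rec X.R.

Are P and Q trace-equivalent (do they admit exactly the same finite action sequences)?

YES

P's transition system — 2 states:
  m0 = rec X. (a.0\{b,c})\{b} + a.X | -a-> m0, -a-> m1
  m1 = 0\{b,c}\{b} | stopped
Q's transition system — 2 states:
  n0 = rec X. a.X + (a.0\{b,c})\{b} | -a-> n0, -a-> n1
  n1 = 0\{b,c}\{b} | stopped
Bisimilarity quotient blocks:
  B0 = {m0, n0}
  B1 = {m1, n1}
m0 ∈ B0, n0 ∈ B0 → same block
Bisimilar ⇒ trace-equivalent.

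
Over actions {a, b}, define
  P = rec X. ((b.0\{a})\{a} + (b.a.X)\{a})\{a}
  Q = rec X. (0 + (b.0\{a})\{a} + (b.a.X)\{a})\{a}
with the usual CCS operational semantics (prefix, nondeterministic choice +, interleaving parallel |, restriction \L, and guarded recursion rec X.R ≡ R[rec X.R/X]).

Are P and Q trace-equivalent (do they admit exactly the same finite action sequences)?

P's transition system — 3 states:
  p0 = rec X. ((b.0\{a})\{a} + (b.a.X)\{a})\{a} :: --b--▸ p1, --b--▸ p2
  p1 = (a.(rec X. ((b.0\{a})\{a} + (b.a.X)\{a})\{a}))\{a}\{a} :: ∅
  p2 = 0\{a}\{a}\{a} :: ∅
Q's transition system — 3 states:
  q0 = rec X. (0 + (b.0\{a})\{a} + (b.a.X)\{a})\{a} :: --b--▸ q1, --b--▸ q2
  q1 = (a.(rec X. (0 + (b.0\{a})\{a} + (b.a.X)\{a})\{a}))\{a}\{a} :: ∅
  q2 = 0\{a}\{a}\{a} :: ∅
Bisimilarity quotient blocks:
  B0 = {p0, q0}
  B1 = {p1, p2, q1, q2}
p0 ∈ B0, q0 ∈ B0 → same block
Bisimilar ⇒ trace-equivalent.

YES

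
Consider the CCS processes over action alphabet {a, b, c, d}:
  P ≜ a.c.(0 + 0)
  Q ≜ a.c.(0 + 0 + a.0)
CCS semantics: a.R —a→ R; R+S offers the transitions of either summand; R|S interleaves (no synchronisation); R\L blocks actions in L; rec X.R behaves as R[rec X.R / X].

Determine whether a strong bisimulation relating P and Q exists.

P ≁ Q

LTS(P): 3 reachable states
  u0 = a.c.(0 + 0) ⊢ -a-> u1
  u1 = c.(0 + 0) ⊢ -c-> u2
  u2 = 0 + 0 ⊢ ∅
LTS(Q): 4 reachable states
  v0 = a.c.(0 + 0 + a.0) ⊢ -a-> v1
  v1 = c.(0 + 0 + a.0) ⊢ -c-> v2
  v2 = 0 + 0 + a.0 ⊢ -a-> v3
  v3 = 0 ⊢ ∅
Coarsest stable partition (strong bisimilarity classes):
  B0 = {u0}
  B1 = {u1}
  B2 = {u2, v3}
  B3 = {v0}
  B4 = {v1}
  B5 = {v2}
u0 ∈ B0, v0 ∈ B3 → different blocks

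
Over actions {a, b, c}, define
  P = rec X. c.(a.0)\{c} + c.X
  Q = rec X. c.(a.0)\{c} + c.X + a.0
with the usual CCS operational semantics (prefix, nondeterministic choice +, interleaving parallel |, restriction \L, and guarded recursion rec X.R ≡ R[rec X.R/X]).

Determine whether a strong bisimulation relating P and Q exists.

P ≁ Q

P's transition system — 3 states:
  u0 = rec X. c.(a.0)\{c} + c.X | -c-> u0, -c-> u1
  u1 = (a.0)\{c} | -a-> u2
  u2 = 0\{c} | ·
Q's transition system — 4 states:
  v0 = rec X. c.(a.0)\{c} + c.X + a.0 | -a-> v1, -c-> v0, -c-> v2
  v1 = 0 | ·
  v2 = (a.0)\{c} | -a-> v3
  v3 = 0\{c} | ·
Coarsest stable partition (strong bisimilarity classes):
  B0 = {u0}
  B1 = {u1, v2}
  B2 = {u2, v1, v3}
  B3 = {v0}
u0 ∈ B0, v0 ∈ B3 → different blocks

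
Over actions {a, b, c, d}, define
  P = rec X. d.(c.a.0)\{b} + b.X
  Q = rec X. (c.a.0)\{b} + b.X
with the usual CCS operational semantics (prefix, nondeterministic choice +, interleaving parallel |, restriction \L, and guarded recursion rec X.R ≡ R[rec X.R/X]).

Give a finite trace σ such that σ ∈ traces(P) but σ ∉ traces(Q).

d

LTS(P): 4 reachable states
  u0 = rec X. d.(c.a.0)\{b} + b.X → --b--▸ u0, --d--▸ u1
  u1 = (c.a.0)\{b} → --c--▸ u2
  u2 = (a.0)\{b} → --a--▸ u3
  u3 = 0\{b} → (no moves)
LTS(Q): 3 reachable states
  v0 = rec X. (c.a.0)\{b} + b.X → --b--▸ v0, --c--▸ v1
  v1 = (a.0)\{b} → --a--▸ v2
  v2 = 0\{b} → (no moves)
Run σ = ⟨d⟩ on P: start {u0}
  after d @ step 1: {u1}
  ✓ P
Run σ = ⟨d⟩ on Q: start {v0}
  after d @ step 1: no successor for Q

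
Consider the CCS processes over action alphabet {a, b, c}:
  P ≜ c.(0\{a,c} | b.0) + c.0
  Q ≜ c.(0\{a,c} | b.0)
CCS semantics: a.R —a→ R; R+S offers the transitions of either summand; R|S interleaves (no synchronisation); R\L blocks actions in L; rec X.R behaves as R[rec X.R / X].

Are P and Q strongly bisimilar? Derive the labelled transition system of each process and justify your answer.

P ≁ Q

Reachable graph of P (4 states):
  s0 = c.(0\{a,c} | b.0) + c.0 has moves --c--▸ s1, --c--▸ s2
  s1 = 0 has moves deadlocked
  s2 = 0\{a,c} | b.0 has moves --b--▸ s3
  s3 = 0\{a,c} | 0 has moves deadlocked
Reachable graph of Q (3 states):
  t0 = c.(0\{a,c} | b.0) has moves --c--▸ t1
  t1 = 0\{a,c} | b.0 has moves --b--▸ t2
  t2 = 0\{a,c} | 0 has moves deadlocked
Bisimilarity quotient blocks:
  B0 = {s0}
  B1 = {s2, t1}
  B2 = {s1, s3, t2}
  B3 = {t0}
s0 ∈ B0, t0 ∈ B3 → different blocks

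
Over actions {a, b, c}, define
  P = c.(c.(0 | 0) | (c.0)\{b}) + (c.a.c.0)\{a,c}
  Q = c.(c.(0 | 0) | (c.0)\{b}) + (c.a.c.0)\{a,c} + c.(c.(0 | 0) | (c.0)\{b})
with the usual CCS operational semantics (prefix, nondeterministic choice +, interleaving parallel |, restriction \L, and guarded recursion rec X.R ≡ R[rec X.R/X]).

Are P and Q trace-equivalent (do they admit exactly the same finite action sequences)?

Reachable graph of P (5 states):
  m0 = c.(c.(0 | 0) | (c.0)\{b}) + (c.a.c.0)\{a,c} ⊢ —c→ m1
  m1 = c.(0 | 0) | (c.0)\{b} ⊢ —c→ m2, —c→ m3
  m2 = 0 | 0 | (c.0)\{b} ⊢ —c→ m4
  m3 = c.(0 | 0) | 0\{b} ⊢ —c→ m4
  m4 = 0 | 0 | 0\{b} ⊢ (no moves)
Reachable graph of Q (5 states):
  n0 = c.(c.(0 | 0) | (c.0)\{b}) + (c.a.c.0)\{a,c} + c.(c.(0 | 0) | (c.0)\{b}) ⊢ —c→ n1
  n1 = c.(0 | 0) | (c.0)\{b} ⊢ —c→ n2, —c→ n3
  n2 = 0 | 0 | (c.0)\{b} ⊢ —c→ n4
  n3 = c.(0 | 0) | 0\{b} ⊢ —c→ n4
  n4 = 0 | 0 | 0\{b} ⊢ (no moves)
Coarsest stable partition (strong bisimilarity classes):
  B0 = {m0, n0}
  B1 = {m1, n1}
  B2 = {m2, m3, n2, n3}
  B3 = {m4, n4}
m0 ∈ B0, n0 ∈ B0 → same block
Bisimilar ⇒ trace-equivalent.

traces(P) = traces(Q)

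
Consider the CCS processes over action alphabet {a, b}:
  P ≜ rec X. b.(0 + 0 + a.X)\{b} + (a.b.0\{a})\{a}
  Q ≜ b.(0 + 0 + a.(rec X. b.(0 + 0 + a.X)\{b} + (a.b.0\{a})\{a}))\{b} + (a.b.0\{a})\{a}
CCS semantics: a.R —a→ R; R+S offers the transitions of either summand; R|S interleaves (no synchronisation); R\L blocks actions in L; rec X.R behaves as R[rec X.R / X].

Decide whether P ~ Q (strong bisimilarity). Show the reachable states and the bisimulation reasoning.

P ~ Q

P's transition system — 3 states:
  u0 = rec X. b.(0 + 0 + a.X)\{b} + (a.b.0\{a})\{a} has moves —b→ u1
  u1 = (0 + 0 + a.(rec X. b.(0 + 0 + a.X)\{b} + (a.b.0\{a})\{a}))\{b} has moves —a→ u2
  u2 = (rec X. b.(0 + 0 + a.X)\{b} + (a.b.0\{a})\{a})\{b} has moves ·
Q's transition system — 3 states:
  v0 = b.(0 + 0 + a.(rec X. b.(0 + 0 + a.X)\{b} + (a.b.0\{a})\{a}))\{b} + (a.b.0\{a})\{a} has moves —b→ v1
  v1 = (0 + 0 + a.(rec X. b.(0 + 0 + a.X)\{b} + (a.b.0\{a})\{a}))\{b} has moves —a→ v2
  v2 = (rec X. b.(0 + 0 + a.X)\{b} + (a.b.0\{a})\{a})\{b} has moves ·
Coarsest stable partition (strong bisimilarity classes):
  B0 = {u0, v0}
  B1 = {u1, v1}
  B2 = {u2, v2}
u0 ∈ B0, v0 ∈ B0 → same block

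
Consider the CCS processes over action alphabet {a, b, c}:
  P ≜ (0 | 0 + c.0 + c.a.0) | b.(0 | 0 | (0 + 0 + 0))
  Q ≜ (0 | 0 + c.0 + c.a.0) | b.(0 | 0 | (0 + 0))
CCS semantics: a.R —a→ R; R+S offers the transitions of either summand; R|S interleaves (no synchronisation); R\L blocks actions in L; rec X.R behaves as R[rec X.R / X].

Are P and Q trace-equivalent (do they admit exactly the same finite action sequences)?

LTS(P): 6 reachable states
  u0 = (0 | 0 + c.0 + c.a.0) | b.(0 | 0 | (0 + 0 + 0)) ⊢ -b-> u1, -c-> u2, -c-> u3
  u1 = (0 | 0 + c.0 + c.a.0) | (0 | 0 | (0 + 0 + 0)) ⊢ -c-> u4, -c-> u5
  u2 = 0 | b.(0 | 0 | (0 + 0 + 0)) ⊢ -b-> u4
  u3 = a.0 | b.(0 | 0 | (0 + 0 + 0)) ⊢ -a-> u2, -b-> u5
  u4 = 0 | (0 | 0 | (0 + 0 + 0)) ⊢ deadlocked
  u5 = a.0 | (0 | 0 | (0 + 0 + 0)) ⊢ -a-> u4
LTS(Q): 6 reachable states
  v0 = (0 | 0 + c.0 + c.a.0) | b.(0 | 0 | (0 + 0)) ⊢ -b-> v1, -c-> v2, -c-> v3
  v1 = (0 | 0 + c.0 + c.a.0) | (0 | 0 | (0 + 0)) ⊢ -c-> v4, -c-> v5
  v2 = 0 | b.(0 | 0 | (0 + 0)) ⊢ -b-> v4
  v3 = a.0 | b.(0 | 0 | (0 + 0)) ⊢ -a-> v2, -b-> v5
  v4 = 0 | (0 | 0 | (0 + 0)) ⊢ deadlocked
  v5 = a.0 | (0 | 0 | (0 + 0)) ⊢ -a-> v4
Partition-refinement fixed point:
  B0 = {u0, v0}
  B1 = {u1, v1}
  B2 = {u4, v4}
  B3 = {u5, v5}
  B4 = {u3, v3}
  B5 = {u2, v2}
u0 ∈ B0, v0 ∈ B0 → same block
Bisimilar ⇒ trace-equivalent.

YES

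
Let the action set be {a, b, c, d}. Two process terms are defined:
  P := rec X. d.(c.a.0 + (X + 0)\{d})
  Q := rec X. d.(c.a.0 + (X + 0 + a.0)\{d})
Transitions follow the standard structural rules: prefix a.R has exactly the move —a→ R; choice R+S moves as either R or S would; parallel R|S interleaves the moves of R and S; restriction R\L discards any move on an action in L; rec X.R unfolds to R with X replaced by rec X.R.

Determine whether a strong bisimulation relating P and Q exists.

P's transition system — 4 states:
  p0 = rec X. d.(c.a.0 + (X + 0)\{d}) :: -d-> p1
  p1 = c.a.0 + ((rec X. d.(c.a.0 + (X + 0)\{d})) + 0)\{d} :: -c-> p2
  p2 = a.0 :: -a-> p3
  p3 = 0 :: ·
Q's transition system — 5 states:
  q0 = rec X. d.(c.a.0 + (X + 0 + a.0)\{d}) :: -d-> q1
  q1 = c.a.0 + ((rec X. d.(c.a.0 + (X + 0 + a.0)\{d})) + 0 + a.0)\{d} :: -a-> q2, -c-> q3
  q2 = 0\{d} :: ·
  q3 = a.0 :: -a-> q4
  q4 = 0 :: ·
Partition-refinement fixed point:
  B0 = {p0}
  B1 = {p1}
  B2 = {p2, q3}
  B3 = {p3, q2, q4}
  B4 = {q0}
  B5 = {q1}
p0 ∈ B0, q0 ∈ B4 → different blocks

NO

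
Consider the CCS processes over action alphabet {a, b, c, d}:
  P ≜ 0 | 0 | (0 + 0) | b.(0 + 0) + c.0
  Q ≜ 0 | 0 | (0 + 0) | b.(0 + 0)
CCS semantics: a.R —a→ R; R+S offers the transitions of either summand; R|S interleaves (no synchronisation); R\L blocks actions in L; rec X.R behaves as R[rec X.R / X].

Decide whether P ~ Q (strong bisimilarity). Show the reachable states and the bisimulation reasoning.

Reachable graph of P (3 states):
  p0 = 0 | 0 | (0 + 0) | b.(0 + 0) + c.0 ⊢ -b-> p1, -c-> p2
  p1 = 0 | 0 | (0 + 0) | (0 + 0) ⊢ stopped
  p2 = 0 ⊢ stopped
Reachable graph of Q (2 states):
  q0 = 0 | 0 | (0 + 0) | b.(0 + 0) ⊢ -b-> q1
  q1 = 0 | 0 | (0 + 0) | (0 + 0) ⊢ stopped
Bisimilarity quotient blocks:
  B0 = {p0}
  B1 = {p1, p2, q1}
  B2 = {q0}
p0 ∈ B0, q0 ∈ B2 → different blocks

P ≁ Q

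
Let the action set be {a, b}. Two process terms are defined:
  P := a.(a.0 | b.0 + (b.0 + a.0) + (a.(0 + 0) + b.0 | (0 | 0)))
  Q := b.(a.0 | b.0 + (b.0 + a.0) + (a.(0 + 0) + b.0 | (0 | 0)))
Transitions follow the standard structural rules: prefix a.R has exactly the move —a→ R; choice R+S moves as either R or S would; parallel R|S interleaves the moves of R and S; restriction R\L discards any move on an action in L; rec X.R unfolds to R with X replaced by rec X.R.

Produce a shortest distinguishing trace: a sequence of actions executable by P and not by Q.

a

LTS(P): 8 reachable states
  s0 = a.(a.0 | b.0 + (b.0 + a.0) + (a.(0 + 0) + b.0 | (0 | 0))) :: -a-> s1
  s1 = a.0 | b.0 + (b.0 + a.0) + (a.(0 + 0) + b.0 | (0 | 0)) :: -a-> s2, -a-> s3, -a-> s4, -b-> s2, -b-> s5, -b-> s6
  s2 = 0 :: deadlocked
  s3 = 0 + 0 :: deadlocked
  s4 = 0 | b.0 :: -b-> s7
  s5 = 0 | (0 | 0) :: deadlocked
  s6 = a.0 | 0 :: -a-> s7
  s7 = 0 | 0 :: deadlocked
LTS(Q): 8 reachable states
  t0 = b.(a.0 | b.0 + (b.0 + a.0) + (a.(0 + 0) + b.0 | (0 | 0))) :: -b-> t1
  t1 = a.0 | b.0 + (b.0 + a.0) + (a.(0 + 0) + b.0 | (0 | 0)) :: -a-> t2, -a-> t3, -a-> t4, -b-> t2, -b-> t5, -b-> t6
  t2 = 0 :: deadlocked
  t3 = 0 + 0 :: deadlocked
  t4 = 0 | b.0 :: -b-> t7
  t5 = 0 | (0 | 0) :: deadlocked
  t6 = a.0 | 0 :: -a-> t7
  t7 = 0 | 0 :: deadlocked
Executing a from P (initial set {s0}):
  step 1 (a): {s1}
  ✓ P
Executing a from Q (initial set {t0}):
  step 1 (a): no successor for Q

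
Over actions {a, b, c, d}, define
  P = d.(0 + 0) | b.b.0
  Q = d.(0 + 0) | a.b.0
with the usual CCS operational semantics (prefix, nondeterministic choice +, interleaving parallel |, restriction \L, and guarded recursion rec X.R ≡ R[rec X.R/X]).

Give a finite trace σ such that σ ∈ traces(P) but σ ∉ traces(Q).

P's transition system — 6 states:
  p0 = d.(0 + 0) | b.b.0 has moves =b=> p1, =d=> p2
  p1 = d.(0 + 0) | b.0 has moves =b=> p3, =d=> p4
  p2 = (0 + 0) | b.b.0 has moves =b=> p4
  p3 = d.(0 + 0) | 0 has moves =d=> p5
  p4 = (0 + 0) | b.0 has moves =b=> p5
  p5 = (0 + 0) | 0 has moves (no moves)
Q's transition system — 6 states:
  q0 = d.(0 + 0) | a.b.0 has moves =a=> q1, =d=> q2
  q1 = d.(0 + 0) | b.0 has moves =b=> q3, =d=> q4
  q2 = (0 + 0) | a.b.0 has moves =a=> q4
  q3 = d.(0 + 0) | 0 has moves =d=> q5
  q4 = (0 + 0) | b.0 has moves =b=> q5
  q5 = (0 + 0) | 0 has moves (no moves)
Trace ⟨b⟩ through P, begin at {p0}:
  step 1 (b): {p1}
  — P admits the full trace.
Trace ⟨b⟩ through Q, begin at {q0}:
  step 1 (b): ∅  — Q cannot continue

b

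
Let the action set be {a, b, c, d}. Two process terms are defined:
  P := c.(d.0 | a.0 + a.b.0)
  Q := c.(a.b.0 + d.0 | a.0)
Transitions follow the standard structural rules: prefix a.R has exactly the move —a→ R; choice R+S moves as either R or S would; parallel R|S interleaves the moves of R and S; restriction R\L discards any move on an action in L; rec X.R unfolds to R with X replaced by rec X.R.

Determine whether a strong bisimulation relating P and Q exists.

P ~ Q

P's transition system — 7 states:
  p0 = c.(d.0 | a.0 + a.b.0) | ··c··> p1
  p1 = d.0 | a.0 + a.b.0 | ··a··> p2, ··a··> p3, ··d··> p4
  p2 = b.0 | ··b··> p5
  p3 = d.0 | 0 | ··d··> p6
  p4 = 0 | a.0 | ··a··> p6
  p5 = 0 | (no moves)
  p6 = 0 | 0 | (no moves)
Q's transition system — 7 states:
  q0 = c.(a.b.0 + d.0 | a.0) | ··c··> q1
  q1 = a.b.0 + d.0 | a.0 | ··a··> q2, ··a··> q3, ··d··> q4
  q2 = b.0 | ··b··> q5
  q3 = d.0 | 0 | ··d··> q6
  q4 = 0 | a.0 | ··a··> q6
  q5 = 0 | (no moves)
  q6 = 0 | 0 | (no moves)
Coarsest stable partition (strong bisimilarity classes):
  B0 = {p0, q0}
  B1 = {p1, q1}
  B2 = {p4, q4}
  B3 = {p5, p6, q5, q6}
  B4 = {p3, q3}
  B5 = {p2, q2}
p0 ∈ B0, q0 ∈ B0 → same block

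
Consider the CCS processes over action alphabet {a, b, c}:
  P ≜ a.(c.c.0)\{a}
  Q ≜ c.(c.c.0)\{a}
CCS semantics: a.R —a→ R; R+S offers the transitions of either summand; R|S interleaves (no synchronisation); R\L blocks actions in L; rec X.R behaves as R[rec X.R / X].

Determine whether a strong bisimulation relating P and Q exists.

P's transition system — 4 states:
  p0 = a.(c.c.0)\{a} → --a--▸ p1
  p1 = (c.c.0)\{a} → --c--▸ p2
  p2 = (c.0)\{a} → --c--▸ p3
  p3 = 0\{a} → deadlocked
Q's transition system — 4 states:
  q0 = c.(c.c.0)\{a} → --c--▸ q1
  q1 = (c.c.0)\{a} → --c--▸ q2
  q2 = (c.0)\{a} → --c--▸ q3
  q3 = 0\{a} → deadlocked
Bisimilarity quotient blocks:
  B0 = {p0}
  B1 = {p1, q1}
  B2 = {p2, q2}
  B3 = {p3, q3}
  B4 = {q0}
p0 ∈ B0, q0 ∈ B4 → different blocks

P ≁ Q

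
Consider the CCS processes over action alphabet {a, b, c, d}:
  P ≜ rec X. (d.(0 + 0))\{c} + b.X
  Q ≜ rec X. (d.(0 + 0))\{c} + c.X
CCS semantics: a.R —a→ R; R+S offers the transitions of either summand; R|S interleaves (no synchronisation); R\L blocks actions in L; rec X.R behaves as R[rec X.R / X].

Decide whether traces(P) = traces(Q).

NO — witness ⟨b⟩

LTS(P): 2 reachable states
  m0 = rec X. (d.(0 + 0))\{c} + b.X has moves -b-> m0, -d-> m1
  m1 = (0 + 0)\{c} has moves (no moves)
LTS(Q): 2 reachable states
  n0 = rec X. (d.(0 + 0))\{c} + c.X has moves -c-> n0, -d-> n1
  n1 = (0 + 0)\{c} has moves (no moves)
Executing b from P (initial set {m0}):
  [1] b ⇒ {m0}
  ✓ P
Executing b from Q (initial set {n0}):
  [1] b ⇒ no successor for Q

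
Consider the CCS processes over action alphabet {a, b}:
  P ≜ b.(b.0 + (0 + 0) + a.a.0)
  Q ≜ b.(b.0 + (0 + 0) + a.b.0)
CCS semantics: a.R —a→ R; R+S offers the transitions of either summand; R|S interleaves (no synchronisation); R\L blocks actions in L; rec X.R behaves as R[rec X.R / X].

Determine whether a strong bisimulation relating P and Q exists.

Reachable graph of P (4 states):
  p0 = b.(b.0 + (0 + 0) + a.a.0) | —b→ p1
  p1 = b.0 + (0 + 0) + a.a.0 | —a→ p2, —b→ p3
  p2 = a.0 | —a→ p3
  p3 = 0 | deadlocked
Reachable graph of Q (4 states):
  q0 = b.(b.0 + (0 + 0) + a.b.0) | —b→ q1
  q1 = b.0 + (0 + 0) + a.b.0 | —a→ q2, —b→ q3
  q2 = b.0 | —b→ q3
  q3 = 0 | deadlocked
Partition-refinement fixed point:
  B0 = {p0}
  B1 = {p1}
  B2 = {p3, q3}
  B3 = {p2}
  B4 = {q0}
  B5 = {q1}
  B6 = {q2}
p0 ∈ B0, q0 ∈ B4 → different blocks

P ≁ Q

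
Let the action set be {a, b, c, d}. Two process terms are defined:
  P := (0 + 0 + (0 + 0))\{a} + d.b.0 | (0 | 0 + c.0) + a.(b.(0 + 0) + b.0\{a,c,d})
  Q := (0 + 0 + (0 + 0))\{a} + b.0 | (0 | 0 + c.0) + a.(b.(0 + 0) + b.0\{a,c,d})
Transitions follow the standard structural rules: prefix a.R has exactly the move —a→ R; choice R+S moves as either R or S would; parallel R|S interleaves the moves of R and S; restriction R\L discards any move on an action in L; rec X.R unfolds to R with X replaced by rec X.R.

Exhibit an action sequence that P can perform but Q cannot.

d

LTS(P): 9 reachable states
  m0 = (0 + 0 + (0 + 0))\{a} + d.b.0 | (0 | 0 + c.0) + a.(b.(0 + 0) + b.0\{a,c,d}) has moves --a--▸ m1, --c--▸ m2, --d--▸ m3
  m1 = b.(0 + 0) + b.0\{a,c,d} has moves --b--▸ m4, --b--▸ m5
  m2 = d.b.0 | 0 has moves --d--▸ m6
  m3 = b.0 | (0 | 0 + c.0) has moves --b--▸ m7, --c--▸ m6
  m4 = 0 + 0 has moves ∅
  m5 = 0\{a,c,d} has moves ∅
  m6 = b.0 | 0 has moves --b--▸ m8
  m7 = 0 | (0 | 0 + c.0) has moves --c--▸ m8
  m8 = 0 | 0 has moves ∅
LTS(Q): 7 reachable states
  n0 = (0 + 0 + (0 + 0))\{a} + b.0 | (0 | 0 + c.0) + a.(b.(0 + 0) + b.0\{a,c,d}) has moves --a--▸ n1, --b--▸ n2, --c--▸ n3
  n1 = b.(0 + 0) + b.0\{a,c,d} has moves --b--▸ n4, --b--▸ n5
  n2 = 0 | (0 | 0 + c.0) has moves --c--▸ n6
  n3 = b.0 | 0 has moves --b--▸ n6
  n4 = 0 + 0 has moves ∅
  n5 = 0\{a,c,d} has moves ∅
  n6 = 0 | 0 has moves ∅
Executing d from P (initial set {m0}):
  [1] d ⇒ {m3}
  — P admits the full trace.
Executing d from Q (initial set {n0}):
  [1] d ⇒ ∅  — Q cannot continue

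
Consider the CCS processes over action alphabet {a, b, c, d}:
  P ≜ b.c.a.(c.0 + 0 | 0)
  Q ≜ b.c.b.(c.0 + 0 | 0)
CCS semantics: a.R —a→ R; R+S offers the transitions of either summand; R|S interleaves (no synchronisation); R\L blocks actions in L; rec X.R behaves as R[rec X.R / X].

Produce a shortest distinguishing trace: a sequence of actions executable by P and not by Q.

bca

Reachable graph of P (5 states):
  m0 = b.c.a.(c.0 + 0 | 0) :: ··b··> m1
  m1 = c.a.(c.0 + 0 | 0) :: ··c··> m2
  m2 = a.(c.0 + 0 | 0) :: ··a··> m3
  m3 = c.0 + 0 | 0 :: ··c··> m4
  m4 = 0 :: ∅
Reachable graph of Q (5 states):
  n0 = b.c.b.(c.0 + 0 | 0) :: ··b··> n1
  n1 = c.b.(c.0 + 0 | 0) :: ··c··> n2
  n2 = b.(c.0 + 0 | 0) :: ··b··> n3
  n3 = c.0 + 0 | 0 :: ··c··> n4
  n4 = 0 :: ∅
Run σ = ⟨bca⟩ on P: start {m0}
  after b @ step 1: {m1}
  after c @ step 2: {m2}
  after a @ step 3: {m3}
  P completes σ.
Run σ = ⟨bca⟩ on Q: start {n0}
  after b @ step 1: {n1}
  after c @ step 2: {n2}
  after a @ step 3: no successor for Q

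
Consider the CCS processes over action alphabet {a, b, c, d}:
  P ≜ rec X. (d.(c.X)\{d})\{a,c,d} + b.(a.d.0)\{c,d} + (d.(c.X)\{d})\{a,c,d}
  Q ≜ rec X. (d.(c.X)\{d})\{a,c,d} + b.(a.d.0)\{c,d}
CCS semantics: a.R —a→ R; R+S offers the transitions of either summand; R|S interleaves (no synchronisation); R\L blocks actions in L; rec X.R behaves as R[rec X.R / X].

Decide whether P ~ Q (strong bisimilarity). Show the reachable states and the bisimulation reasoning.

bisimilar

P's transition system — 3 states:
  s0 = rec X. (d.(c.X)\{d})\{a,c,d} + b.(a.d.0)\{c,d} + (d.(c.X)\{d})\{a,c,d} → =b=> s1
  s1 = (a.d.0)\{c,d} → =a=> s2
  s2 = (d.0)\{c,d} → ·
Q's transition system — 3 states:
  t0 = rec X. (d.(c.X)\{d})\{a,c,d} + b.(a.d.0)\{c,d} → =b=> t1
  t1 = (a.d.0)\{c,d} → =a=> t2
  t2 = (d.0)\{c,d} → ·
Partition-refinement fixed point:
  B0 = {s0, t0}
  B1 = {s1, t1}
  B2 = {s2, t2}
s0 ∈ B0, t0 ∈ B0 → same block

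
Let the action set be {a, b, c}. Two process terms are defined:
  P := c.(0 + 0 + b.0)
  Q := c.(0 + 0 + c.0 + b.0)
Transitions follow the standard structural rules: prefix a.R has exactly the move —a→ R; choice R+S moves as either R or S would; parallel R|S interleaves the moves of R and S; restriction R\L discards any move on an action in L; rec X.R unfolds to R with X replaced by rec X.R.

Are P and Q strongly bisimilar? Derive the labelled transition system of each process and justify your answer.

Reachable graph of P (3 states):
  p0 = c.(0 + 0 + b.0) ⊢ ··c··> p1
  p1 = 0 + 0 + b.0 ⊢ ··b··> p2
  p2 = 0 ⊢ ·
Reachable graph of Q (3 states):
  q0 = c.(0 + 0 + c.0 + b.0) ⊢ ··c··> q1
  q1 = 0 + 0 + c.0 + b.0 ⊢ ··b··> q2, ··c··> q2
  q2 = 0 ⊢ ·
Partition-refinement fixed point:
  B0 = {p0}
  B1 = {p1}
  B2 = {p2, q2}
  B3 = {q0}
  B4 = {q1}
p0 ∈ B0, q0 ∈ B3 → different blocks

NO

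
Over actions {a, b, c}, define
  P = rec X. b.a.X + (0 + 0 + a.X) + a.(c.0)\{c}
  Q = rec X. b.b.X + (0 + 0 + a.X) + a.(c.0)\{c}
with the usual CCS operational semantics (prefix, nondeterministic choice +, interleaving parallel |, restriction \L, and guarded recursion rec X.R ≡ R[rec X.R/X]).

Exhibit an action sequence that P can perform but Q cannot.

ba

Reachable graph of P (3 states):
  p0 = rec X. b.a.X + (0 + 0 + a.X) + a.(c.0)\{c} ⊢ --a--▸ p0, --a--▸ p1, --b--▸ p2
  p1 = (c.0)\{c} ⊢ stopped
  p2 = a.(rec X. b.a.X + (0 + 0 + a.X) + a.(c.0)\{c}) ⊢ --a--▸ p0
Reachable graph of Q (3 states):
  q0 = rec X. b.b.X + (0 + 0 + a.X) + a.(c.0)\{c} ⊢ --a--▸ q0, --a--▸ q1, --b--▸ q2
  q1 = (c.0)\{c} ⊢ stopped
  q2 = b.(rec X. b.b.X + (0 + 0 + a.X) + a.(c.0)\{c}) ⊢ --b--▸ q0
Executing ba from P (initial set {p0}):
  [1] b ⇒ {p2}
  [2] a ⇒ {p0}
  ✓ P
Executing ba from Q (initial set {q0}):
  [1] b ⇒ {q2}
  [2] a ⇒ ∅ (Q stuck)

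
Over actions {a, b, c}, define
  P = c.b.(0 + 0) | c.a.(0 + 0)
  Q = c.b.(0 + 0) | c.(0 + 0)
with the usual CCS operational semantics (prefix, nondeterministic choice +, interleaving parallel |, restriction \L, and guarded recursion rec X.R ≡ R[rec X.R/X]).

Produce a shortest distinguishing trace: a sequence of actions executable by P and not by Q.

ca

Reachable graph of P (9 states):
  p0 = c.b.(0 + 0) | c.a.(0 + 0) ⊢ ··c··> p1, ··c··> p2
  p1 = b.(0 + 0) | c.a.(0 + 0) ⊢ ··b··> p3, ··c··> p4
  p2 = c.b.(0 + 0) | a.(0 + 0) ⊢ ··a··> p5, ··c··> p4
  p3 = (0 + 0) | c.a.(0 + 0) ⊢ ··c··> p6
  p4 = b.(0 + 0) | a.(0 + 0) ⊢ ··a··> p7, ··b··> p6
  p5 = c.b.(0 + 0) | (0 + 0) ⊢ ··c··> p7
  p6 = (0 + 0) | a.(0 + 0) ⊢ ··a··> p8
  p7 = b.(0 + 0) | (0 + 0) ⊢ ··b··> p8
  p8 = (0 + 0) | (0 + 0) ⊢ ∅
Reachable graph of Q (6 states):
  q0 = c.b.(0 + 0) | c.(0 + 0) ⊢ ··c··> q1, ··c··> q2
  q1 = b.(0 + 0) | c.(0 + 0) ⊢ ··b··> q3, ··c··> q4
  q2 = c.b.(0 + 0) | (0 + 0) ⊢ ··c··> q4
  q3 = (0 + 0) | c.(0 + 0) ⊢ ··c··> q5
  q4 = b.(0 + 0) | (0 + 0) ⊢ ··b··> q5
  q5 = (0 + 0) | (0 + 0) ⊢ ∅
Trace ⟨ca⟩ through P, begin at {p0}:
  after c @ step 1: {p1, p2}
  after a @ step 2: {p5}
  — P admits the full trace.
Trace ⟨ca⟩ through Q, begin at {q0}:
  after c @ step 1: {q1, q2}
  after a @ step 2: ∅  — Q cannot continue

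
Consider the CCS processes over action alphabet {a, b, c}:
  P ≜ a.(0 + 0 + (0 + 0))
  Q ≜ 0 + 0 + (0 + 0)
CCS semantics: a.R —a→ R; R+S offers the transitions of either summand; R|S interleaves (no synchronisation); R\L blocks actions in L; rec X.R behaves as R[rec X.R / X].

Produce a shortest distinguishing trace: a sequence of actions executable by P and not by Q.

P's transition system — 2 states:
  p0 = a.(0 + 0 + (0 + 0)) → ··a··> p1
  p1 = 0 + 0 + (0 + 0) → stopped
Q's transition system — 1 states:
  q0 = 0 + 0 + (0 + 0) → stopped
Executing a from P (initial set {p0}):
  step 1 (a): {p1}
  ✓ P
Executing a from Q (initial set {q0}):
  step 1 (a): ∅ (Q stuck)

a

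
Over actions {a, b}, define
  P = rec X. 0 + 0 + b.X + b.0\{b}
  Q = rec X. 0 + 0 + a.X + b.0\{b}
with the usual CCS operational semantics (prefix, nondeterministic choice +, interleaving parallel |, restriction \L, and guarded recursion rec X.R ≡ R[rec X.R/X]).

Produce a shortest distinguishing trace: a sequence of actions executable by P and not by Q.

bb

Reachable graph of P (2 states):
  s0 = rec X. 0 + 0 + b.X + b.0\{b} ⊢ -b-> s0, -b-> s1
  s1 = 0\{b} ⊢ deadlocked
Reachable graph of Q (2 states):
  t0 = rec X. 0 + 0 + a.X + b.0\{b} ⊢ -a-> t0, -b-> t1
  t1 = 0\{b} ⊢ deadlocked
Executing bb from P (initial set {s0}):
  step 1 (b): {s0, s1}
  step 2 (b): {s0, s1}
  ✓ P
Executing bb from Q (initial set {t0}):
  step 1 (b): {t1}
  step 2 (b): ∅ (Q stuck)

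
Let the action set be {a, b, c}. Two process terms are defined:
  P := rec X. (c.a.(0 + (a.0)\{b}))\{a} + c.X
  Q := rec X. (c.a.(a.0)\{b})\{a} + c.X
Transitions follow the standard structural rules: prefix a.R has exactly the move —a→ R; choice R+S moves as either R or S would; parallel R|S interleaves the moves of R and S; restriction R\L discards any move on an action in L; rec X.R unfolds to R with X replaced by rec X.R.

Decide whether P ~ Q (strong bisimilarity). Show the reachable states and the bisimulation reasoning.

LTS(P): 2 reachable states
  m0 = rec X. (c.a.(0 + (a.0)\{b}))\{a} + c.X → ··c··> m0, ··c··> m1
  m1 = (a.(0 + (a.0)\{b}))\{a} → stopped
LTS(Q): 2 reachable states
  n0 = rec X. (c.a.(a.0)\{b})\{a} + c.X → ··c··> n0, ··c··> n1
  n1 = (a.(a.0)\{b})\{a} → stopped
Coarsest stable partition (strong bisimilarity classes):
  B0 = {m0, n0}
  B1 = {m1, n1}
m0 ∈ B0, n0 ∈ B0 → same block

YES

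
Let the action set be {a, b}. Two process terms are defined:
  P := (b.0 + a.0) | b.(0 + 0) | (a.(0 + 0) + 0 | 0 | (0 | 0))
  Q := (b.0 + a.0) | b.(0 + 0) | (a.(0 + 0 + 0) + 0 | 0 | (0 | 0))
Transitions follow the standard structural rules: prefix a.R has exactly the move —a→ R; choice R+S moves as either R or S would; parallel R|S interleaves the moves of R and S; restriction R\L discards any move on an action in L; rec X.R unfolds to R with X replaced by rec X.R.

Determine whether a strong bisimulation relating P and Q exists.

P's transition system — 8 states:
  m0 = (b.0 + a.0) | b.(0 + 0) | (a.(0 + 0) + 0 | 0 | (0 | 0)) ⊢ -a-> m1, -a-> m2, -b-> m2, -b-> m3
  m1 = (b.0 + a.0) | b.(0 + 0) | (0 + 0) ⊢ -a-> m4, -b-> m4, -b-> m5
  m2 = 0 | b.(0 + 0) | (a.(0 + 0) + 0 | 0 | (0 | 0)) ⊢ -a-> m4, -b-> m6
  m3 = (b.0 + a.0) | (0 + 0) | (a.(0 + 0) + 0 | 0 | (0 | 0)) ⊢ -a-> m5, -a-> m6, -b-> m6
  m4 = 0 | b.(0 + 0) | (0 + 0) ⊢ -b-> m7
  m5 = (b.0 + a.0) | (0 + 0) | (0 + 0) ⊢ -a-> m7, -b-> m7
  m6 = 0 | (0 + 0) | (a.(0 + 0) + 0 | 0 | (0 | 0)) ⊢ -a-> m7
  m7 = 0 | (0 + 0) | (0 + 0) ⊢ stopped
Q's transition system — 8 states:
  n0 = (b.0 + a.0) | b.(0 + 0) | (a.(0 + 0 + 0) + 0 | 0 | (0 | 0)) ⊢ -a-> n1, -a-> n2, -b-> n2, -b-> n3
  n1 = (b.0 + a.0) | b.(0 + 0) | (0 + 0 + 0) ⊢ -a-> n4, -b-> n4, -b-> n5
  n2 = 0 | b.(0 + 0) | (a.(0 + 0 + 0) + 0 | 0 | (0 | 0)) ⊢ -a-> n4, -b-> n6
  n3 = (b.0 + a.0) | (0 + 0) | (a.(0 + 0 + 0) + 0 | 0 | (0 | 0)) ⊢ -a-> n5, -a-> n6, -b-> n6
  n4 = 0 | b.(0 + 0) | (0 + 0 + 0) ⊢ -b-> n7
  n5 = (b.0 + a.0) | (0 + 0) | (0 + 0 + 0) ⊢ -a-> n7, -b-> n7
  n6 = 0 | (0 + 0) | (a.(0 + 0 + 0) + 0 | 0 | (0 | 0)) ⊢ -a-> n7
  n7 = 0 | (0 + 0) | (0 + 0 + 0) ⊢ stopped
Coarsest stable partition (strong bisimilarity classes):
  B0 = {m0, n0}
  B1 = {m2, n2}
  B2 = {m6, n6}
  B3 = {m7, n7}
  B4 = {m4, n4}
  B5 = {m1, n1}
  B6 = {m5, n5}
  B7 = {m3, n3}
m0 ∈ B0, n0 ∈ B0 → same block

YES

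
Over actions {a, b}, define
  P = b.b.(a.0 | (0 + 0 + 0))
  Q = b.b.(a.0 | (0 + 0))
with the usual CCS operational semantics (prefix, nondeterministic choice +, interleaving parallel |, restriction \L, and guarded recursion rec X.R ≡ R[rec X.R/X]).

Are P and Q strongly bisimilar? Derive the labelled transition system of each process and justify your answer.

LTS(P): 4 reachable states
  p0 = b.b.(a.0 | (0 + 0 + 0)) ⊢ —b→ p1
  p1 = b.(a.0 | (0 + 0 + 0)) ⊢ —b→ p2
  p2 = a.0 | (0 + 0 + 0) ⊢ —a→ p3
  p3 = 0 | (0 + 0 + 0) ⊢ stopped
LTS(Q): 4 reachable states
  q0 = b.b.(a.0 | (0 + 0)) ⊢ —b→ q1
  q1 = b.(a.0 | (0 + 0)) ⊢ —b→ q2
  q2 = a.0 | (0 + 0) ⊢ —a→ q3
  q3 = 0 | (0 + 0) ⊢ stopped
Bisimilarity quotient blocks:
  B0 = {p0, q0}
  B1 = {p1, q1}
  B2 = {p2, q2}
  B3 = {p3, q3}
p0 ∈ B0, q0 ∈ B0 → same block

YES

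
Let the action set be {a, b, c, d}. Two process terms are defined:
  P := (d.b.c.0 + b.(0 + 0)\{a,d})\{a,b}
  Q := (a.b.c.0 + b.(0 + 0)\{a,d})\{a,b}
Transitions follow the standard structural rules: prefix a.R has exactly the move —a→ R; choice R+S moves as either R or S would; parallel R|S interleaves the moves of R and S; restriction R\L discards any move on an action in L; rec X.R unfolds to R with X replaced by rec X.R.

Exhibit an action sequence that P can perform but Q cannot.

LTS(P): 2 reachable states
  p0 = (d.b.c.0 + b.(0 + 0)\{a,d})\{a,b} → ··d··> p1
  p1 = (b.c.0)\{a,b} → deadlocked
LTS(Q): 1 reachable states
  q0 = (a.b.c.0 + b.(0 + 0)\{a,d})\{a,b} → deadlocked
Executing d from P (initial set {p0}):
  [1] d ⇒ {p1}
  — P admits the full trace.
Executing d from Q (initial set {q0}):
  [1] d ⇒ ∅  — Q cannot continue

d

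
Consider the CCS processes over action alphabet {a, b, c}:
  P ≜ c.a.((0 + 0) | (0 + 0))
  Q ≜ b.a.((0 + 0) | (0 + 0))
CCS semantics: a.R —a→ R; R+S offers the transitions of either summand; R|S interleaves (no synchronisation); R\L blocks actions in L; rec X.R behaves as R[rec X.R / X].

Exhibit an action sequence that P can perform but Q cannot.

P's transition system — 3 states:
  s0 = c.a.((0 + 0) | (0 + 0)) | --c--▸ s1
  s1 = a.((0 + 0) | (0 + 0)) | --a--▸ s2
  s2 = (0 + 0) | (0 + 0) | ·
Q's transition system — 3 states:
  t0 = b.a.((0 + 0) | (0 + 0)) | --b--▸ t1
  t1 = a.((0 + 0) | (0 + 0)) | --a--▸ t2
  t2 = (0 + 0) | (0 + 0) | ·
Trace ⟨c⟩ through P, begin at {s0}:
  step 1 (c): {s1}
  ✓ P
Trace ⟨c⟩ through Q, begin at {t0}:
  step 1 (c): ∅  — Q cannot continue

c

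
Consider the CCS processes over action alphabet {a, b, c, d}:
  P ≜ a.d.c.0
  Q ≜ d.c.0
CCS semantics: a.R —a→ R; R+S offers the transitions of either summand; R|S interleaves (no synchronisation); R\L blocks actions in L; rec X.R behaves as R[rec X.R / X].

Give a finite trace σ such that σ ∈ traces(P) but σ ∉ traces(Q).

LTS(P): 4 reachable states
  p0 = a.d.c.0 ⊢ —a→ p1
  p1 = d.c.0 ⊢ —d→ p2
  p2 = c.0 ⊢ —c→ p3
  p3 = 0 ⊢ ·
LTS(Q): 3 reachable states
  q0 = d.c.0 ⊢ —d→ q1
  q1 = c.0 ⊢ —c→ q2
  q2 = 0 ⊢ ·
Trace ⟨a⟩ through P, begin at {p0}:
  after a @ step 1: {p1}
  ✓ P
Trace ⟨a⟩ through Q, begin at {q0}:
  after a @ step 1: ∅  — Q cannot continue

a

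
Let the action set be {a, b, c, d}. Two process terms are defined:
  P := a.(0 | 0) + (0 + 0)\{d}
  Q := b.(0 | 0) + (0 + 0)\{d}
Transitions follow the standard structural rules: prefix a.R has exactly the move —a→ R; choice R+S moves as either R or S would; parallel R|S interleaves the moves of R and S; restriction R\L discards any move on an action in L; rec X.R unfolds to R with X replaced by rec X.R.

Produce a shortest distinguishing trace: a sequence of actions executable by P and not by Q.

a

LTS(P): 2 reachable states
  s0 = a.(0 | 0) + (0 + 0)\{d} ⊢ =a=> s1
  s1 = 0 | 0 ⊢ ∅
LTS(Q): 2 reachable states
  t0 = b.(0 | 0) + (0 + 0)\{d} ⊢ =b=> t1
  t1 = 0 | 0 ⊢ ∅
Run σ = ⟨a⟩ on P: start {s0}
  step 1 (a): {s1}
  — P admits the full trace.
Run σ = ⟨a⟩ on Q: start {t0}
  step 1 (a): ∅  — Q cannot continue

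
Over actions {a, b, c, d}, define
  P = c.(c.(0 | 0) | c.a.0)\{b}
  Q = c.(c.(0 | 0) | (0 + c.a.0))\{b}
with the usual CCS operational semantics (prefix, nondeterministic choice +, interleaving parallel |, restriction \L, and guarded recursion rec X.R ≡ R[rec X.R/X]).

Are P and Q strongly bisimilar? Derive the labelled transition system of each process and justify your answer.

Reachable graph of P (7 states):
  p0 = c.(c.(0 | 0) | c.a.0)\{b} :: -c-> p1
  p1 = (c.(0 | 0) | c.a.0)\{b} :: -c-> p2, -c-> p3
  p2 = (0 | 0 | c.a.0)\{b} :: -c-> p4
  p3 = (c.(0 | 0) | a.0)\{b} :: -a-> p5, -c-> p4
  p4 = (0 | 0 | a.0)\{b} :: -a-> p6
  p5 = (c.(0 | 0) | 0)\{b} :: -c-> p6
  p6 = (0 | 0 | 0)\{b} :: (no moves)
Reachable graph of Q (7 states):
  q0 = c.(c.(0 | 0) | (0 + c.a.0))\{b} :: -c-> q1
  q1 = (c.(0 | 0) | (0 + c.a.0))\{b} :: -c-> q2, -c-> q3
  q2 = (0 | 0 | (0 + c.a.0))\{b} :: -c-> q4
  q3 = (c.(0 | 0) | a.0)\{b} :: -a-> q5, -c-> q4
  q4 = (0 | 0 | a.0)\{b} :: -a-> q6
  q5 = (c.(0 | 0) | 0)\{b} :: -c-> q6
  q6 = (0 | 0 | 0)\{b} :: (no moves)
Partition-refinement fixed point:
  B0 = {p0, q0}
  B1 = {p1, q1}
  B2 = {p2, q2}
  B3 = {p4, q4}
  B4 = {p6, q6}
  B5 = {p3, q3}
  B6 = {p5, q5}
p0 ∈ B0, q0 ∈ B0 → same block

P ~ Q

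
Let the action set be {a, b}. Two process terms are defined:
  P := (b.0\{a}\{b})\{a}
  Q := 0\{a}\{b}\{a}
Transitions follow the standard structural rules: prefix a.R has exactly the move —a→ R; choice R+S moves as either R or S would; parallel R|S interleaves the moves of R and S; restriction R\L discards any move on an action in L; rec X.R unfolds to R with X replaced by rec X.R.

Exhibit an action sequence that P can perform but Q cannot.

b

LTS(P): 2 reachable states
  u0 = (b.0\{a}\{b})\{a} ⊢ ··b··> u1
  u1 = 0\{a}\{b}\{a} ⊢ (no moves)
LTS(Q): 1 reachable states
  v0 = 0\{a}\{b}\{a} ⊢ (no moves)
Trace ⟨b⟩ through P, begin at {u0}:
  [1] b ⇒ {u1}
  P completes σ.
Trace ⟨b⟩ through Q, begin at {v0}:
  [1] b ⇒ no successor for Q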